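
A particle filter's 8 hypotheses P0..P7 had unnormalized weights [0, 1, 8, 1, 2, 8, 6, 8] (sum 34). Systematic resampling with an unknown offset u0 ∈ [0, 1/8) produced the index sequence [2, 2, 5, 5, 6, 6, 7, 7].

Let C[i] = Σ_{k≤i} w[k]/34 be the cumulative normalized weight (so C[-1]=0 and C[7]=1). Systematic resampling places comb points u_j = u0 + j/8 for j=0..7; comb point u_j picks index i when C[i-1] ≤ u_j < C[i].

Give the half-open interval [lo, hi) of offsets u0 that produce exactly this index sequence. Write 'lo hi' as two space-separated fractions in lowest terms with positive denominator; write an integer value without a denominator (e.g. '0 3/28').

C = [0, 1/34, 9/34, 5/17, 6/17, 10/17, 13/17, 1]
j=0 picked index 2: u0 ∈ [1/34, 9/34)
j=1 picked index 2: u0 ∈ [-13/136, 19/136)
j=2 picked index 5: u0 ∈ [7/68, 23/68)
j=3 picked index 5: u0 ∈ [-3/136, 29/136)
j=4 picked index 6: u0 ∈ [3/34, 9/34)
j=5 picked index 6: u0 ∈ [-5/136, 19/136)
j=6 picked index 7: u0 ∈ [1/68, 1/4)
j=7 picked index 7: u0 ∈ [-15/136, 1/8)
intersection: [7/68, 1/8)

7/68 1/8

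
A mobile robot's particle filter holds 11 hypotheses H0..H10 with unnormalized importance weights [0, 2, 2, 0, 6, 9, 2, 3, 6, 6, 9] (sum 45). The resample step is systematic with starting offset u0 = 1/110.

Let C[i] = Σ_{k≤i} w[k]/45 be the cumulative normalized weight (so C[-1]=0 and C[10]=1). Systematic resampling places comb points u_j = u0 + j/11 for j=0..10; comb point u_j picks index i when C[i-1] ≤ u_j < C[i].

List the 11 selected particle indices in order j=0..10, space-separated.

C = [0, 2/45, 4/45, 4/45, 2/9, 19/45, 7/15, 8/15, 2/3, 4/5, 1]
j=0: u_0=1/110 ∈ [0, 2/45) → index 1
j=1: u_1=1/10 ∈ [4/45, 2/9) → index 4
j=2: u_2=21/110 ∈ [4/45, 2/9) → index 4
j=3: u_3=31/110 ∈ [2/9, 19/45) → index 5
j=4: u_4=41/110 ∈ [2/9, 19/45) → index 5
j=5: u_5=51/110 ∈ [19/45, 7/15) → index 6
j=6: u_6=61/110 ∈ [8/15, 2/3) → index 8
j=7: u_7=71/110 ∈ [8/15, 2/3) → index 8
j=8: u_8=81/110 ∈ [2/3, 4/5) → index 9
j=9: u_9=91/110 ∈ [4/5, 1) → index 10
j=10: u_10=101/110 ∈ [4/5, 1) → index 10

1 4 4 5 5 6 8 8 9 10 10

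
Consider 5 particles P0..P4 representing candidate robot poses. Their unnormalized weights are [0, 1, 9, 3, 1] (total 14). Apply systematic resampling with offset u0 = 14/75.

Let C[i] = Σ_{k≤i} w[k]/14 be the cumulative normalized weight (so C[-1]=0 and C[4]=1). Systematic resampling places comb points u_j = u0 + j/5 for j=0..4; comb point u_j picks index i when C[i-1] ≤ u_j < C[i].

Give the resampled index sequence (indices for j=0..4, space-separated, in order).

C = [0, 1/14, 5/7, 13/14, 1]
j=0: u_0=14/75 ∈ [1/14, 5/7) → index 2
j=1: u_1=29/75 ∈ [1/14, 5/7) → index 2
j=2: u_2=44/75 ∈ [1/14, 5/7) → index 2
j=3: u_3=59/75 ∈ [5/7, 13/14) → index 3
j=4: u_4=74/75 ∈ [13/14, 1) → index 4

2 2 2 3 4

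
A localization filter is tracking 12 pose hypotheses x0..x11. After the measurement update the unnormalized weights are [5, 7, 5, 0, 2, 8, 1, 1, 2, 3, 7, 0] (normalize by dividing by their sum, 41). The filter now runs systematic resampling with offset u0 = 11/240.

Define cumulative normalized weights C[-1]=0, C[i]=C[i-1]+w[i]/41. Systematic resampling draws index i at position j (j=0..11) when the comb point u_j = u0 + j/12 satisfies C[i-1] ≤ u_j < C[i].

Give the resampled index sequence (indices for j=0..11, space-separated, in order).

0 1 1 2 2 4 5 5 8 9 10 10

C = [5/41, 12/41, 17/41, 17/41, 19/41, 27/41, 28/41, 29/41, 31/41, 34/41, 1, 1]
j=0: u_0=11/240 ∈ [0, 5/41) → index 0
j=1: u_1=31/240 ∈ [5/41, 12/41) → index 1
j=2: u_2=17/80 ∈ [5/41, 12/41) → index 1
j=3: u_3=71/240 ∈ [12/41, 17/41) → index 2
j=4: u_4=91/240 ∈ [12/41, 17/41) → index 2
j=5: u_5=37/80 ∈ [17/41, 19/41) → index 4
j=6: u_6=131/240 ∈ [19/41, 27/41) → index 5
j=7: u_7=151/240 ∈ [19/41, 27/41) → index 5
j=8: u_8=57/80 ∈ [29/41, 31/41) → index 8
j=9: u_9=191/240 ∈ [31/41, 34/41) → index 9
j=10: u_10=211/240 ∈ [34/41, 1) → index 10
j=11: u_11=77/80 ∈ [34/41, 1) → index 10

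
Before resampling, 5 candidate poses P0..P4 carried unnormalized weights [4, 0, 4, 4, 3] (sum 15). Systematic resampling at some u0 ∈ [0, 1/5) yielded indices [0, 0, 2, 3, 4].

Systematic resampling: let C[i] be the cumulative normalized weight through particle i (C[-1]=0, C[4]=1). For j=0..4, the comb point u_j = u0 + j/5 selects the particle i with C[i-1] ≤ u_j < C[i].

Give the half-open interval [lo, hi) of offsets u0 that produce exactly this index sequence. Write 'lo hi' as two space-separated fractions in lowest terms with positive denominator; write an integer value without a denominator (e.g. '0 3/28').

C = [4/15, 4/15, 8/15, 4/5, 1]
j=0 picked index 0: u0 ∈ [0, 4/15)
j=1 picked index 0: u0 ∈ [-1/5, 1/15)
j=2 picked index 2: u0 ∈ [-2/15, 2/15)
j=3 picked index 3: u0 ∈ [-1/15, 1/5)
j=4 picked index 4: u0 ∈ [0, 1/5)
intersection: [0, 1/15)

0 1/15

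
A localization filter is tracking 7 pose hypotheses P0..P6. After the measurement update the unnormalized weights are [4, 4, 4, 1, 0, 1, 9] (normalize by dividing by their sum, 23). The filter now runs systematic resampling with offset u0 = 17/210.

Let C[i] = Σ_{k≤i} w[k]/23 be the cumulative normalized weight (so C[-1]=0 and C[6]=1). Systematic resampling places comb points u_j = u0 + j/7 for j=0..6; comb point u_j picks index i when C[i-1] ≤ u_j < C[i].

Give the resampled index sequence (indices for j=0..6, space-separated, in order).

0 1 2 2 6 6 6

C = [4/23, 8/23, 12/23, 13/23, 13/23, 14/23, 1]
j=0: u_0=17/210 ∈ [0, 4/23) → index 0
j=1: u_1=47/210 ∈ [4/23, 8/23) → index 1
j=2: u_2=11/30 ∈ [8/23, 12/23) → index 2
j=3: u_3=107/210 ∈ [8/23, 12/23) → index 2
j=4: u_4=137/210 ∈ [14/23, 1) → index 6
j=5: u_5=167/210 ∈ [14/23, 1) → index 6
j=6: u_6=197/210 ∈ [14/23, 1) → index 6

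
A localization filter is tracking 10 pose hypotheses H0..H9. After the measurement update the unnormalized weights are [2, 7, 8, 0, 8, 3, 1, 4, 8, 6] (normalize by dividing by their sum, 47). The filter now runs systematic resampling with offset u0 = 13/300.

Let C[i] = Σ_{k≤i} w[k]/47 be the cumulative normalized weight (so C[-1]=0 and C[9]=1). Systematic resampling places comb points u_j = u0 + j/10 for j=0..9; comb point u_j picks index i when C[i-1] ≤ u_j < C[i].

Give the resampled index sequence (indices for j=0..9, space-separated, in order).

1 1 2 2 4 5 7 8 8 9

C = [2/47, 9/47, 17/47, 17/47, 25/47, 28/47, 29/47, 33/47, 41/47, 1]
j=0: u_0=13/300 ∈ [2/47, 9/47) → index 1
j=1: u_1=43/300 ∈ [2/47, 9/47) → index 1
j=2: u_2=73/300 ∈ [9/47, 17/47) → index 2
j=3: u_3=103/300 ∈ [9/47, 17/47) → index 2
j=4: u_4=133/300 ∈ [17/47, 25/47) → index 4
j=5: u_5=163/300 ∈ [25/47, 28/47) → index 5
j=6: u_6=193/300 ∈ [29/47, 33/47) → index 7
j=7: u_7=223/300 ∈ [33/47, 41/47) → index 8
j=8: u_8=253/300 ∈ [33/47, 41/47) → index 8
j=9: u_9=283/300 ∈ [41/47, 1) → index 9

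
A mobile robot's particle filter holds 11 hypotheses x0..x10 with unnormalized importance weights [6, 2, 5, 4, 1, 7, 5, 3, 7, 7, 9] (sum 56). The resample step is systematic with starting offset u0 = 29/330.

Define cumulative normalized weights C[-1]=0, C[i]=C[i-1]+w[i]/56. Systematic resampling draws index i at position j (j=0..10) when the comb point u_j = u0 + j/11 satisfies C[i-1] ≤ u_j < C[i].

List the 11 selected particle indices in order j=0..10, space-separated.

C = [3/28, 1/7, 13/56, 17/56, 9/28, 25/56, 15/28, 33/56, 5/7, 47/56, 1]
j=0: u_0=29/330 ∈ [0, 3/28) → index 0
j=1: u_1=59/330 ∈ [1/7, 13/56) → index 2
j=2: u_2=89/330 ∈ [13/56, 17/56) → index 3
j=3: u_3=119/330 ∈ [9/28, 25/56) → index 5
j=4: u_4=149/330 ∈ [25/56, 15/28) → index 6
j=5: u_5=179/330 ∈ [15/28, 33/56) → index 7
j=6: u_6=19/30 ∈ [33/56, 5/7) → index 8
j=7: u_7=239/330 ∈ [5/7, 47/56) → index 9
j=8: u_8=269/330 ∈ [5/7, 47/56) → index 9
j=9: u_9=299/330 ∈ [47/56, 1) → index 10
j=10: u_10=329/330 ∈ [47/56, 1) → index 10

0 2 3 5 6 7 8 9 9 10 10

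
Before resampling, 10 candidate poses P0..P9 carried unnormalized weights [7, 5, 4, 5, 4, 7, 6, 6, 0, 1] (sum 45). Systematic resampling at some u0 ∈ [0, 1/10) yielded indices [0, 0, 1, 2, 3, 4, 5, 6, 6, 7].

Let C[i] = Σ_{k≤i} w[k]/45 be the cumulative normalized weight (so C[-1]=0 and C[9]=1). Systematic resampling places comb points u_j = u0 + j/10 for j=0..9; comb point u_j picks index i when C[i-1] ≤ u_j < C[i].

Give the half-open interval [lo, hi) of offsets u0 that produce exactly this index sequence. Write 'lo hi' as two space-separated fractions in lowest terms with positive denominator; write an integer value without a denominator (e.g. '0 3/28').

1/90 2/45

C = [7/45, 4/15, 16/45, 7/15, 5/9, 32/45, 38/45, 44/45, 44/45, 1]
j=0 picked index 0: u0 ∈ [0, 7/45)
j=1 picked index 0: u0 ∈ [-1/10, 1/18)
j=2 picked index 1: u0 ∈ [-2/45, 1/15)
j=3 picked index 2: u0 ∈ [-1/30, 1/18)
j=4 picked index 3: u0 ∈ [-2/45, 1/15)
j=5 picked index 4: u0 ∈ [-1/30, 1/18)
j=6 picked index 5: u0 ∈ [-2/45, 1/9)
j=7 picked index 6: u0 ∈ [1/90, 13/90)
j=8 picked index 6: u0 ∈ [-4/45, 2/45)
j=9 picked index 7: u0 ∈ [-1/18, 7/90)
intersection: [1/90, 2/45)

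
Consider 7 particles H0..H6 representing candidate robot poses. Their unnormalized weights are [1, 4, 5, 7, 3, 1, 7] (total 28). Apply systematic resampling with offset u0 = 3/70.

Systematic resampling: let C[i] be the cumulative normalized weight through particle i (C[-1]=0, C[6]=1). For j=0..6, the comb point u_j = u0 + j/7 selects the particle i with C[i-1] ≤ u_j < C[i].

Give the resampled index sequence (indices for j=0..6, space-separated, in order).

1 2 2 3 4 6 6

C = [1/28, 5/28, 5/14, 17/28, 5/7, 3/4, 1]
j=0: u_0=3/70 ∈ [1/28, 5/28) → index 1
j=1: u_1=13/70 ∈ [5/28, 5/14) → index 2
j=2: u_2=23/70 ∈ [5/28, 5/14) → index 2
j=3: u_3=33/70 ∈ [5/14, 17/28) → index 3
j=4: u_4=43/70 ∈ [17/28, 5/7) → index 4
j=5: u_5=53/70 ∈ [3/4, 1) → index 6
j=6: u_6=9/10 ∈ [3/4, 1) → index 6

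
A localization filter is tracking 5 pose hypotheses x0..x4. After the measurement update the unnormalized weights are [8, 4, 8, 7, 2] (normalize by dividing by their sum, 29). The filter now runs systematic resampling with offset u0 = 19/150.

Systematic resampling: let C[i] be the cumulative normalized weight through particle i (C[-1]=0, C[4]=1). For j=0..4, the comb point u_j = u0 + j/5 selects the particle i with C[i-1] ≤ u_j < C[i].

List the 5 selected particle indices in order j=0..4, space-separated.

0 1 2 3 3

C = [8/29, 12/29, 20/29, 27/29, 1]
j=0: u_0=19/150 ∈ [0, 8/29) → index 0
j=1: u_1=49/150 ∈ [8/29, 12/29) → index 1
j=2: u_2=79/150 ∈ [12/29, 20/29) → index 2
j=3: u_3=109/150 ∈ [20/29, 27/29) → index 3
j=4: u_4=139/150 ∈ [20/29, 27/29) → index 3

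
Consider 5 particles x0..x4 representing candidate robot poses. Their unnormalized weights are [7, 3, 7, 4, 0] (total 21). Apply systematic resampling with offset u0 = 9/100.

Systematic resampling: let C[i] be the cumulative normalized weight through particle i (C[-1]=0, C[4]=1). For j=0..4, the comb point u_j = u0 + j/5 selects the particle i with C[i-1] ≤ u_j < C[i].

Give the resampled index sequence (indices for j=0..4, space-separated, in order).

C = [1/3, 10/21, 17/21, 1, 1]
j=0: u_0=9/100 ∈ [0, 1/3) → index 0
j=1: u_1=29/100 ∈ [0, 1/3) → index 0
j=2: u_2=49/100 ∈ [10/21, 17/21) → index 2
j=3: u_3=69/100 ∈ [10/21, 17/21) → index 2
j=4: u_4=89/100 ∈ [17/21, 1) → index 3

0 0 2 2 3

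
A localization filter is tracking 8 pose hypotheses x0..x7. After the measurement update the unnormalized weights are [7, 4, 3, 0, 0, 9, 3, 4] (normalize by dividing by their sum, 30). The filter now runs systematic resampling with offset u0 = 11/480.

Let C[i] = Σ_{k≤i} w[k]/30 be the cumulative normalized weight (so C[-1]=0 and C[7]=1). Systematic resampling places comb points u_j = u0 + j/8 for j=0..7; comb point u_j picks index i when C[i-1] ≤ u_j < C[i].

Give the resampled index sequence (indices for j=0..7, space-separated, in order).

C = [7/30, 11/30, 7/15, 7/15, 7/15, 23/30, 13/15, 1]
j=0: u_0=11/480 ∈ [0, 7/30) → index 0
j=1: u_1=71/480 ∈ [0, 7/30) → index 0
j=2: u_2=131/480 ∈ [7/30, 11/30) → index 1
j=3: u_3=191/480 ∈ [11/30, 7/15) → index 2
j=4: u_4=251/480 ∈ [7/15, 23/30) → index 5
j=5: u_5=311/480 ∈ [7/15, 23/30) → index 5
j=6: u_6=371/480 ∈ [23/30, 13/15) → index 6
j=7: u_7=431/480 ∈ [13/15, 1) → index 7

0 0 1 2 5 5 6 7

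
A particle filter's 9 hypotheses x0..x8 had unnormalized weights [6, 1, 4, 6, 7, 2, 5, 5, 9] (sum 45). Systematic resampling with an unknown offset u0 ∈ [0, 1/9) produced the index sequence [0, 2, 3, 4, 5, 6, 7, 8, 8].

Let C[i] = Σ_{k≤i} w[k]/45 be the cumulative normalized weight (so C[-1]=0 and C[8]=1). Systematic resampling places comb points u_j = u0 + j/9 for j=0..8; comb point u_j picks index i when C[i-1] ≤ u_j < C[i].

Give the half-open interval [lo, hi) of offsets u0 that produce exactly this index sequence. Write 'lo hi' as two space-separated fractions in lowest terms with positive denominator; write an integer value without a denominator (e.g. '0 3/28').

C = [2/15, 7/45, 11/45, 17/45, 8/15, 26/45, 31/45, 4/5, 1]
j=0 picked index 0: u0 ∈ [0, 2/15)
j=1 picked index 2: u0 ∈ [2/45, 2/15)
j=2 picked index 3: u0 ∈ [1/45, 7/45)
j=3 picked index 4: u0 ∈ [2/45, 1/5)
j=4 picked index 5: u0 ∈ [4/45, 2/15)
j=5 picked index 6: u0 ∈ [1/45, 2/15)
j=6 picked index 7: u0 ∈ [1/45, 2/15)
j=7 picked index 8: u0 ∈ [1/45, 2/9)
j=8 picked index 8: u0 ∈ [-4/45, 1/9)
intersection: [4/45, 1/9)

4/45 1/9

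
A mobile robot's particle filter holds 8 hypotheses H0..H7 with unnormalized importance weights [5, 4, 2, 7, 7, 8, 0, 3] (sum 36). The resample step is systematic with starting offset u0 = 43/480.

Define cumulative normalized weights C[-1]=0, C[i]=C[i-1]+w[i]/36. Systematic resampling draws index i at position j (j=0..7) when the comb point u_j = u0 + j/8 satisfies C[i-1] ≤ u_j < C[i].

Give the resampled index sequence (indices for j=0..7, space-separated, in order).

0 1 3 3 4 5 5 7

C = [5/36, 1/4, 11/36, 1/2, 25/36, 11/12, 11/12, 1]
j=0: u_0=43/480 ∈ [0, 5/36) → index 0
j=1: u_1=103/480 ∈ [5/36, 1/4) → index 1
j=2: u_2=163/480 ∈ [11/36, 1/2) → index 3
j=3: u_3=223/480 ∈ [11/36, 1/2) → index 3
j=4: u_4=283/480 ∈ [1/2, 25/36) → index 4
j=5: u_5=343/480 ∈ [25/36, 11/12) → index 5
j=6: u_6=403/480 ∈ [25/36, 11/12) → index 5
j=7: u_7=463/480 ∈ [11/12, 1) → index 7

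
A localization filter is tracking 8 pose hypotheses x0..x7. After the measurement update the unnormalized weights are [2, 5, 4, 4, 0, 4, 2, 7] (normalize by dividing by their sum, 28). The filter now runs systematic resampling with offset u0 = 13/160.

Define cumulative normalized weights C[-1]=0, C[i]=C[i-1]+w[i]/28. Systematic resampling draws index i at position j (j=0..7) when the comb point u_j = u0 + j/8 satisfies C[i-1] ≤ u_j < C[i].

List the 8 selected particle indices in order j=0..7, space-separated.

C = [1/14, 1/4, 11/28, 15/28, 15/28, 19/28, 3/4, 1]
j=0: u_0=13/160 ∈ [1/14, 1/4) → index 1
j=1: u_1=33/160 ∈ [1/14, 1/4) → index 1
j=2: u_2=53/160 ∈ [1/4, 11/28) → index 2
j=3: u_3=73/160 ∈ [11/28, 15/28) → index 3
j=4: u_4=93/160 ∈ [15/28, 19/28) → index 5
j=5: u_5=113/160 ∈ [19/28, 3/4) → index 6
j=6: u_6=133/160 ∈ [3/4, 1) → index 7
j=7: u_7=153/160 ∈ [3/4, 1) → index 7

1 1 2 3 5 6 7 7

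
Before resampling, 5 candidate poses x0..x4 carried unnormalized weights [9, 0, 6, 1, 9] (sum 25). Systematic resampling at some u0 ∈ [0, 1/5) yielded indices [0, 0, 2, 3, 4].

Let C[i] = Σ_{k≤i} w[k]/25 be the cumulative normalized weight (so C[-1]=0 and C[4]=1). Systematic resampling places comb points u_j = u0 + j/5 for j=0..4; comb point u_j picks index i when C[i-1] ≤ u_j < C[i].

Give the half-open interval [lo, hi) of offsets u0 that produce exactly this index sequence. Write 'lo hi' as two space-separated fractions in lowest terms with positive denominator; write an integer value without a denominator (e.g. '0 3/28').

0 1/25

C = [9/25, 9/25, 3/5, 16/25, 1]
j=0 picked index 0: u0 ∈ [0, 9/25)
j=1 picked index 0: u0 ∈ [-1/5, 4/25)
j=2 picked index 2: u0 ∈ [-1/25, 1/5)
j=3 picked index 3: u0 ∈ [0, 1/25)
j=4 picked index 4: u0 ∈ [-4/25, 1/5)
intersection: [0, 1/25)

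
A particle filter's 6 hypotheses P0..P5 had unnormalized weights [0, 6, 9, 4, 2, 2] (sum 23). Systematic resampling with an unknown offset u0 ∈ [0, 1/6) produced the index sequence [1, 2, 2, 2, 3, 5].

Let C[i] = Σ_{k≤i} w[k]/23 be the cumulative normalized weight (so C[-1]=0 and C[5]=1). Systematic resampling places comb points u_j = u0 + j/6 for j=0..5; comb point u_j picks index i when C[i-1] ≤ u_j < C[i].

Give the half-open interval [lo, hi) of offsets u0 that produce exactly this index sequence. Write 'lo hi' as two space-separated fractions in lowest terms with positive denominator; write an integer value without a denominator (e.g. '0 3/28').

13/138 7/46

C = [0, 6/23, 15/23, 19/23, 21/23, 1]
j=0 picked index 1: u0 ∈ [0, 6/23)
j=1 picked index 2: u0 ∈ [13/138, 67/138)
j=2 picked index 2: u0 ∈ [-5/69, 22/69)
j=3 picked index 2: u0 ∈ [-11/46, 7/46)
j=4 picked index 3: u0 ∈ [-1/69, 11/69)
j=5 picked index 5: u0 ∈ [11/138, 1/6)
intersection: [13/138, 7/46)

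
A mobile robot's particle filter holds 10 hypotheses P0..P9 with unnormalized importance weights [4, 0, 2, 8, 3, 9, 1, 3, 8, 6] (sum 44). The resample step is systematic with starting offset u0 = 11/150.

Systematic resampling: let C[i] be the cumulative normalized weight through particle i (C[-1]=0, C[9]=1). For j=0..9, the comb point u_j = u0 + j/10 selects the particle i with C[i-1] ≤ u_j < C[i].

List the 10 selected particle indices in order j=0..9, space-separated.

C = [1/11, 1/11, 3/22, 7/22, 17/44, 13/22, 27/44, 15/22, 19/22, 1]
j=0: u_0=11/150 ∈ [0, 1/11) → index 0
j=1: u_1=13/75 ∈ [3/22, 7/22) → index 3
j=2: u_2=41/150 ∈ [3/22, 7/22) → index 3
j=3: u_3=28/75 ∈ [7/22, 17/44) → index 4
j=4: u_4=71/150 ∈ [17/44, 13/22) → index 5
j=5: u_5=43/75 ∈ [17/44, 13/22) → index 5
j=6: u_6=101/150 ∈ [27/44, 15/22) → index 7
j=7: u_7=58/75 ∈ [15/22, 19/22) → index 8
j=8: u_8=131/150 ∈ [19/22, 1) → index 9
j=9: u_9=73/75 ∈ [19/22, 1) → index 9

0 3 3 4 5 5 7 8 9 9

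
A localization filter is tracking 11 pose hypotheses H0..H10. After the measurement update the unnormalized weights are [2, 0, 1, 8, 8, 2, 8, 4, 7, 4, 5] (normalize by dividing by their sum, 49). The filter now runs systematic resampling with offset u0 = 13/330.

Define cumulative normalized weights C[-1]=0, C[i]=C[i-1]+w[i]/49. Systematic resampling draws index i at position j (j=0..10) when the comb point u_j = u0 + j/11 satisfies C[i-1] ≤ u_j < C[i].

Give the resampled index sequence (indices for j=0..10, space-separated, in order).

C = [2/49, 2/49, 3/49, 11/49, 19/49, 3/7, 29/49, 33/49, 40/49, 44/49, 1]
j=0: u_0=13/330 ∈ [0, 2/49) → index 0
j=1: u_1=43/330 ∈ [3/49, 11/49) → index 3
j=2: u_2=73/330 ∈ [3/49, 11/49) → index 3
j=3: u_3=103/330 ∈ [11/49, 19/49) → index 4
j=4: u_4=133/330 ∈ [19/49, 3/7) → index 5
j=5: u_5=163/330 ∈ [3/7, 29/49) → index 6
j=6: u_6=193/330 ∈ [3/7, 29/49) → index 6
j=7: u_7=223/330 ∈ [33/49, 40/49) → index 8
j=8: u_8=23/30 ∈ [33/49, 40/49) → index 8
j=9: u_9=283/330 ∈ [40/49, 44/49) → index 9
j=10: u_10=313/330 ∈ [44/49, 1) → index 10

0 3 3 4 5 6 6 8 8 9 10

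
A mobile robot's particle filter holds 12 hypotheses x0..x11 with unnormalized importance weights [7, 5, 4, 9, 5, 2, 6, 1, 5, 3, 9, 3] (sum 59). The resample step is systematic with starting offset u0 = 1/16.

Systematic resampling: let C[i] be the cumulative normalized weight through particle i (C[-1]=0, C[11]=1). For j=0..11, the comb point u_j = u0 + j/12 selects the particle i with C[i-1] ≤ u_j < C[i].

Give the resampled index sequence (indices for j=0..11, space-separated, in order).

C = [7/59, 12/59, 16/59, 25/59, 30/59, 32/59, 38/59, 39/59, 44/59, 47/59, 56/59, 1]
j=0: u_0=1/16 ∈ [0, 7/59) → index 0
j=1: u_1=7/48 ∈ [7/59, 12/59) → index 1
j=2: u_2=11/48 ∈ [12/59, 16/59) → index 2
j=3: u_3=5/16 ∈ [16/59, 25/59) → index 3
j=4: u_4=19/48 ∈ [16/59, 25/59) → index 3
j=5: u_5=23/48 ∈ [25/59, 30/59) → index 4
j=6: u_6=9/16 ∈ [32/59, 38/59) → index 6
j=7: u_7=31/48 ∈ [38/59, 39/59) → index 7
j=8: u_8=35/48 ∈ [39/59, 44/59) → index 8
j=9: u_9=13/16 ∈ [47/59, 56/59) → index 10
j=10: u_10=43/48 ∈ [47/59, 56/59) → index 10
j=11: u_11=47/48 ∈ [56/59, 1) → index 11

0 1 2 3 3 4 6 7 8 10 10 11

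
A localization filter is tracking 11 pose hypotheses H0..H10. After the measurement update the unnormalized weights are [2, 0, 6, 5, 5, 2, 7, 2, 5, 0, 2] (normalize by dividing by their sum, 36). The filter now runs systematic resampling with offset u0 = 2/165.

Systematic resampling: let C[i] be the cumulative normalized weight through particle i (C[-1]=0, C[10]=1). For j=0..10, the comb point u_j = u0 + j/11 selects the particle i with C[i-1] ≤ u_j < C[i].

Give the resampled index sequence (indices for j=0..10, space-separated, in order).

0 2 2 3 4 4 6 6 6 8 8

C = [1/18, 1/18, 2/9, 13/36, 1/2, 5/9, 3/4, 29/36, 17/18, 17/18, 1]
j=0: u_0=2/165 ∈ [0, 1/18) → index 0
j=1: u_1=17/165 ∈ [1/18, 2/9) → index 2
j=2: u_2=32/165 ∈ [1/18, 2/9) → index 2
j=3: u_3=47/165 ∈ [2/9, 13/36) → index 3
j=4: u_4=62/165 ∈ [13/36, 1/2) → index 4
j=5: u_5=7/15 ∈ [13/36, 1/2) → index 4
j=6: u_6=92/165 ∈ [5/9, 3/4) → index 6
j=7: u_7=107/165 ∈ [5/9, 3/4) → index 6
j=8: u_8=122/165 ∈ [5/9, 3/4) → index 6
j=9: u_9=137/165 ∈ [29/36, 17/18) → index 8
j=10: u_10=152/165 ∈ [29/36, 17/18) → index 8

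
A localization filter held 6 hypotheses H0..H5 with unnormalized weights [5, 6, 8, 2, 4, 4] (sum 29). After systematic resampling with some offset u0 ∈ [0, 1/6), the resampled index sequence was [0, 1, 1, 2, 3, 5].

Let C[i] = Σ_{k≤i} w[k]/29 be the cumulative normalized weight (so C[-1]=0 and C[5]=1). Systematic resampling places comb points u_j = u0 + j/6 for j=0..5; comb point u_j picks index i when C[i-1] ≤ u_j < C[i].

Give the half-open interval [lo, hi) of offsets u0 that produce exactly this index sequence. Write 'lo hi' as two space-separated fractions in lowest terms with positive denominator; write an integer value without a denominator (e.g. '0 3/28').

5/174 4/87

C = [5/29, 11/29, 19/29, 21/29, 25/29, 1]
j=0 picked index 0: u0 ∈ [0, 5/29)
j=1 picked index 1: u0 ∈ [1/174, 37/174)
j=2 picked index 1: u0 ∈ [-14/87, 4/87)
j=3 picked index 2: u0 ∈ [-7/58, 9/58)
j=4 picked index 3: u0 ∈ [-1/87, 5/87)
j=5 picked index 5: u0 ∈ [5/174, 1/6)
intersection: [5/174, 4/87)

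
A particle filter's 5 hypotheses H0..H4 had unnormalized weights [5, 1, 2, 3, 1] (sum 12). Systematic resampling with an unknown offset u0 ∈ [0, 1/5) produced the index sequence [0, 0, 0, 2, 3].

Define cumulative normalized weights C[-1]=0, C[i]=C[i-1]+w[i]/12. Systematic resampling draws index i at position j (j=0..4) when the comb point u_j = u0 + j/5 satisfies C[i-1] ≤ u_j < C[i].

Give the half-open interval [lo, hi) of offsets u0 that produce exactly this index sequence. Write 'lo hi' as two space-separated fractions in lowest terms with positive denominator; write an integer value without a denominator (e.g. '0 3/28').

0 1/60

C = [5/12, 1/2, 2/3, 11/12, 1]
j=0 picked index 0: u0 ∈ [0, 5/12)
j=1 picked index 0: u0 ∈ [-1/5, 13/60)
j=2 picked index 0: u0 ∈ [-2/5, 1/60)
j=3 picked index 2: u0 ∈ [-1/10, 1/15)
j=4 picked index 3: u0 ∈ [-2/15, 7/60)
intersection: [0, 1/60)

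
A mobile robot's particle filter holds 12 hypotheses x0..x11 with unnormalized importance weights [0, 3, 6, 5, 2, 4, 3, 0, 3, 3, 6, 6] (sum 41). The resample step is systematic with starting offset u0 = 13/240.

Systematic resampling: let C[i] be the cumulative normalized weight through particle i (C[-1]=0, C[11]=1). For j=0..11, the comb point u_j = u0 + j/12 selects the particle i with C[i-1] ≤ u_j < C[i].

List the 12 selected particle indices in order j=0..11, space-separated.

1 2 3 3 4 5 6 9 10 10 11 11

C = [0, 3/41, 9/41, 14/41, 16/41, 20/41, 23/41, 23/41, 26/41, 29/41, 35/41, 1]
j=0: u_0=13/240 ∈ [0, 3/41) → index 1
j=1: u_1=11/80 ∈ [3/41, 9/41) → index 2
j=2: u_2=53/240 ∈ [9/41, 14/41) → index 3
j=3: u_3=73/240 ∈ [9/41, 14/41) → index 3
j=4: u_4=31/80 ∈ [14/41, 16/41) → index 4
j=5: u_5=113/240 ∈ [16/41, 20/41) → index 5
j=6: u_6=133/240 ∈ [20/41, 23/41) → index 6
j=7: u_7=51/80 ∈ [26/41, 29/41) → index 9
j=8: u_8=173/240 ∈ [29/41, 35/41) → index 10
j=9: u_9=193/240 ∈ [29/41, 35/41) → index 10
j=10: u_10=71/80 ∈ [35/41, 1) → index 11
j=11: u_11=233/240 ∈ [35/41, 1) → index 11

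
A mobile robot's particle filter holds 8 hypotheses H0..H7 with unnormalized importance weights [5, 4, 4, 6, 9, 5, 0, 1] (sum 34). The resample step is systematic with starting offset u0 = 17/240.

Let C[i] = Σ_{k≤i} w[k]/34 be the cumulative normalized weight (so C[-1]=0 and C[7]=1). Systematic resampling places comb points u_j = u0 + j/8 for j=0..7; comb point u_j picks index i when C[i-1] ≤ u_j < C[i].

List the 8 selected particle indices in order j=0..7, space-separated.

0 1 2 3 4 4 4 5

C = [5/34, 9/34, 13/34, 19/34, 14/17, 33/34, 33/34, 1]
j=0: u_0=17/240 ∈ [0, 5/34) → index 0
j=1: u_1=47/240 ∈ [5/34, 9/34) → index 1
j=2: u_2=77/240 ∈ [9/34, 13/34) → index 2
j=3: u_3=107/240 ∈ [13/34, 19/34) → index 3
j=4: u_4=137/240 ∈ [19/34, 14/17) → index 4
j=5: u_5=167/240 ∈ [19/34, 14/17) → index 4
j=6: u_6=197/240 ∈ [19/34, 14/17) → index 4
j=7: u_7=227/240 ∈ [14/17, 33/34) → index 5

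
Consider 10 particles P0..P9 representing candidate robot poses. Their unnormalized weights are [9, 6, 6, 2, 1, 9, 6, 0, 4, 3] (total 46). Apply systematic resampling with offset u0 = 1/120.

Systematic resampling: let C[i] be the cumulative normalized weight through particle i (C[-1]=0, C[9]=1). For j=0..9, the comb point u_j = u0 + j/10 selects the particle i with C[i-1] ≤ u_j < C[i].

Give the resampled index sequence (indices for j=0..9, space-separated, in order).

C = [9/46, 15/46, 21/46, 1/2, 12/23, 33/46, 39/46, 39/46, 43/46, 1]
j=0: u_0=1/120 ∈ [0, 9/46) → index 0
j=1: u_1=13/120 ∈ [0, 9/46) → index 0
j=2: u_2=5/24 ∈ [9/46, 15/46) → index 1
j=3: u_3=37/120 ∈ [9/46, 15/46) → index 1
j=4: u_4=49/120 ∈ [15/46, 21/46) → index 2
j=5: u_5=61/120 ∈ [1/2, 12/23) → index 4
j=6: u_6=73/120 ∈ [12/23, 33/46) → index 5
j=7: u_7=17/24 ∈ [12/23, 33/46) → index 5
j=8: u_8=97/120 ∈ [33/46, 39/46) → index 6
j=9: u_9=109/120 ∈ [39/46, 43/46) → index 8

0 0 1 1 2 4 5 5 6 8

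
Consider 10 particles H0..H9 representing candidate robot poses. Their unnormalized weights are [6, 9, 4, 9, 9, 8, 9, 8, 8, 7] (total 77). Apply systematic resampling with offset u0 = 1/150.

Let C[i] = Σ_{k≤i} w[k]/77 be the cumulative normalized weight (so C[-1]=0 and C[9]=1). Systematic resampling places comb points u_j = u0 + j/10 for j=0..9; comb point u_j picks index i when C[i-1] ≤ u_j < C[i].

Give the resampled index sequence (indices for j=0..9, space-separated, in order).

0 1 2 3 4 5 6 7 8 8

C = [6/77, 15/77, 19/77, 4/11, 37/77, 45/77, 54/77, 62/77, 10/11, 1]
j=0: u_0=1/150 ∈ [0, 6/77) → index 0
j=1: u_1=8/75 ∈ [6/77, 15/77) → index 1
j=2: u_2=31/150 ∈ [15/77, 19/77) → index 2
j=3: u_3=23/75 ∈ [19/77, 4/11) → index 3
j=4: u_4=61/150 ∈ [4/11, 37/77) → index 4
j=5: u_5=38/75 ∈ [37/77, 45/77) → index 5
j=6: u_6=91/150 ∈ [45/77, 54/77) → index 6
j=7: u_7=53/75 ∈ [54/77, 62/77) → index 7
j=8: u_8=121/150 ∈ [62/77, 10/11) → index 8
j=9: u_9=68/75 ∈ [62/77, 10/11) → index 8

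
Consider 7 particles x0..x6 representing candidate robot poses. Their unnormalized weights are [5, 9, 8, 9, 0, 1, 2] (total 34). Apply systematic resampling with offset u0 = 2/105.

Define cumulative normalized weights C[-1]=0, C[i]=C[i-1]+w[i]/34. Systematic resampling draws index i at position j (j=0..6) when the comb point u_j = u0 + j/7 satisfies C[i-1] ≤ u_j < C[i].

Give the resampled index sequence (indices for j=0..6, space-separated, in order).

C = [5/34, 7/17, 11/17, 31/34, 31/34, 16/17, 1]
j=0: u_0=2/105 ∈ [0, 5/34) → index 0
j=1: u_1=17/105 ∈ [5/34, 7/17) → index 1
j=2: u_2=32/105 ∈ [5/34, 7/17) → index 1
j=3: u_3=47/105 ∈ [7/17, 11/17) → index 2
j=4: u_4=62/105 ∈ [7/17, 11/17) → index 2
j=5: u_5=11/15 ∈ [11/17, 31/34) → index 3
j=6: u_6=92/105 ∈ [11/17, 31/34) → index 3

0 1 1 2 2 3 3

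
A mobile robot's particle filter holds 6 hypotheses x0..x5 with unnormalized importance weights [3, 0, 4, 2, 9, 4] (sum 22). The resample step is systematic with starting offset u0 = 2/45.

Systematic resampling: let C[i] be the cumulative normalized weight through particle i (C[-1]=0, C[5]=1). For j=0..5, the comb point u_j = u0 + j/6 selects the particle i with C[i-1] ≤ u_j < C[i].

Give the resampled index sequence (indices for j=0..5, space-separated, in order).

C = [3/22, 3/22, 7/22, 9/22, 9/11, 1]
j=0: u_0=2/45 ∈ [0, 3/22) → index 0
j=1: u_1=19/90 ∈ [3/22, 7/22) → index 2
j=2: u_2=17/45 ∈ [7/22, 9/22) → index 3
j=3: u_3=49/90 ∈ [9/22, 9/11) → index 4
j=4: u_4=32/45 ∈ [9/22, 9/11) → index 4
j=5: u_5=79/90 ∈ [9/11, 1) → index 5

0 2 3 4 4 5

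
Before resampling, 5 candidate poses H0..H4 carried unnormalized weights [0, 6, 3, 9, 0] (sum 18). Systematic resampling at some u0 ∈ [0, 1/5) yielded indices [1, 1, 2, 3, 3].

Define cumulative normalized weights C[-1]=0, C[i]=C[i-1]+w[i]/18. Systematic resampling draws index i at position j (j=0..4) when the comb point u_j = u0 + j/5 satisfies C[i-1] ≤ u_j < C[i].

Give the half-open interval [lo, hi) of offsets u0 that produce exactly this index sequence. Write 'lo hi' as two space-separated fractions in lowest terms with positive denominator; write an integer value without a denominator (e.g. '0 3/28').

C = [0, 1/3, 1/2, 1, 1]
j=0 picked index 1: u0 ∈ [0, 1/3)
j=1 picked index 1: u0 ∈ [-1/5, 2/15)
j=2 picked index 2: u0 ∈ [-1/15, 1/10)
j=3 picked index 3: u0 ∈ [-1/10, 2/5)
j=4 picked index 3: u0 ∈ [-3/10, 1/5)
intersection: [0, 1/10)

0 1/10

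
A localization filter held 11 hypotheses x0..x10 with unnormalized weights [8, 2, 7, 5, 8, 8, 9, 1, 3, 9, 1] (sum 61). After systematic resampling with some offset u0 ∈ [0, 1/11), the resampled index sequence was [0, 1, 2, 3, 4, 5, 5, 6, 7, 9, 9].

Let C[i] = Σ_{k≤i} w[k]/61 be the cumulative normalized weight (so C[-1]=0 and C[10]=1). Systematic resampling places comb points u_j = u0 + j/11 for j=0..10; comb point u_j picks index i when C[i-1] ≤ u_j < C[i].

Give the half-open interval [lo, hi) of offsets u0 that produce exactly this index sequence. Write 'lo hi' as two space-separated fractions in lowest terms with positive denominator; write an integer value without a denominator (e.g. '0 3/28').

C = [8/61, 10/61, 17/61, 22/61, 30/61, 38/61, 47/61, 48/61, 51/61, 60/61, 1]
j=0 picked index 0: u0 ∈ [0, 8/61)
j=1 picked index 1: u0 ∈ [27/671, 49/671)
j=2 picked index 2: u0 ∈ [-12/671, 65/671)
j=3 picked index 3: u0 ∈ [4/671, 59/671)
j=4 picked index 4: u0 ∈ [-2/671, 86/671)
j=5 picked index 5: u0 ∈ [25/671, 113/671)
j=6 picked index 5: u0 ∈ [-36/671, 52/671)
j=7 picked index 6: u0 ∈ [-9/671, 90/671)
j=8 picked index 7: u0 ∈ [29/671, 40/671)
j=9 picked index 9: u0 ∈ [12/671, 111/671)
j=10 picked index 9: u0 ∈ [-49/671, 50/671)
intersection: [29/671, 40/671)

29/671 40/671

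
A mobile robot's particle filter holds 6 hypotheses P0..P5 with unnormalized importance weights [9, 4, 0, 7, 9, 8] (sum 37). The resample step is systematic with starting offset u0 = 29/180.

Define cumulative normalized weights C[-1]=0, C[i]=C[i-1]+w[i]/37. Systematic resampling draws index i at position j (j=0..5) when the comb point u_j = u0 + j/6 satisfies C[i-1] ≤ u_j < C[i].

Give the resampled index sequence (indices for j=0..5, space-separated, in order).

C = [9/37, 13/37, 13/37, 20/37, 29/37, 1]
j=0: u_0=29/180 ∈ [0, 9/37) → index 0
j=1: u_1=59/180 ∈ [9/37, 13/37) → index 1
j=2: u_2=89/180 ∈ [13/37, 20/37) → index 3
j=3: u_3=119/180 ∈ [20/37, 29/37) → index 4
j=4: u_4=149/180 ∈ [29/37, 1) → index 5
j=5: u_5=179/180 ∈ [29/37, 1) → index 5

0 1 3 4 5 5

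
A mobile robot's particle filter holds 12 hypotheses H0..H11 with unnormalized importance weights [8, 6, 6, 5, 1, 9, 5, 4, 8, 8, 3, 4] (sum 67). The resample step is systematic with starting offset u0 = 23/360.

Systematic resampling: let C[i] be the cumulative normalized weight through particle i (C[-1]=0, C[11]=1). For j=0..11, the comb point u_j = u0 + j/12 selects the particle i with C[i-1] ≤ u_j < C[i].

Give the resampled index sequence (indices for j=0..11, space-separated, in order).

0 1 2 3 5 5 6 7 8 9 10 11

C = [8/67, 14/67, 20/67, 25/67, 26/67, 35/67, 40/67, 44/67, 52/67, 60/67, 63/67, 1]
j=0: u_0=23/360 ∈ [0, 8/67) → index 0
j=1: u_1=53/360 ∈ [8/67, 14/67) → index 1
j=2: u_2=83/360 ∈ [14/67, 20/67) → index 2
j=3: u_3=113/360 ∈ [20/67, 25/67) → index 3
j=4: u_4=143/360 ∈ [26/67, 35/67) → index 5
j=5: u_5=173/360 ∈ [26/67, 35/67) → index 5
j=6: u_6=203/360 ∈ [35/67, 40/67) → index 6
j=7: u_7=233/360 ∈ [40/67, 44/67) → index 7
j=8: u_8=263/360 ∈ [44/67, 52/67) → index 8
j=9: u_9=293/360 ∈ [52/67, 60/67) → index 9
j=10: u_10=323/360 ∈ [60/67, 63/67) → index 10
j=11: u_11=353/360 ∈ [63/67, 1) → index 11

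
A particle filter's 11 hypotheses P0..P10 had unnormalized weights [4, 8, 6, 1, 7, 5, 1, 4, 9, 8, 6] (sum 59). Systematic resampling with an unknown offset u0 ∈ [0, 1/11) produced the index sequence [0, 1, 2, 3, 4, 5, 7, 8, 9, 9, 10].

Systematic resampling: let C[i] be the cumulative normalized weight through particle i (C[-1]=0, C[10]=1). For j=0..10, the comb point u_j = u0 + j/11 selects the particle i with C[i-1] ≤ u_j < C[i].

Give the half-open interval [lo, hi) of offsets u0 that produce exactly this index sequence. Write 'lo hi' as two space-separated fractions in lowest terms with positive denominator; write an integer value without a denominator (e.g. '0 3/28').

C = [4/59, 12/59, 18/59, 19/59, 26/59, 31/59, 32/59, 36/59, 45/59, 53/59, 1]
j=0 picked index 0: u0 ∈ [0, 4/59)
j=1 picked index 1: u0 ∈ [-15/649, 73/649)
j=2 picked index 2: u0 ∈ [14/649, 80/649)
j=3 picked index 3: u0 ∈ [21/649, 32/649)
j=4 picked index 4: u0 ∈ [-27/649, 50/649)
j=5 picked index 5: u0 ∈ [-9/649, 46/649)
j=6 picked index 7: u0 ∈ [-2/649, 42/649)
j=7 picked index 8: u0 ∈ [-17/649, 82/649)
j=8 picked index 9: u0 ∈ [23/649, 111/649)
j=9 picked index 9: u0 ∈ [-36/649, 52/649)
j=10 picked index 10: u0 ∈ [-7/649, 1/11)
intersection: [23/649, 32/649)

23/649 32/649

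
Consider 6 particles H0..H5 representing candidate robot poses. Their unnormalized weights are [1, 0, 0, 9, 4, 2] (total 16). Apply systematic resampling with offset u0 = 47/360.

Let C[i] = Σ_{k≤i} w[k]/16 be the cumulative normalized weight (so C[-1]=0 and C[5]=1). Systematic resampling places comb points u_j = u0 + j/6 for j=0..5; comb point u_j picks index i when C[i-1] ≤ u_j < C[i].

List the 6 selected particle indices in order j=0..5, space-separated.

3 3 3 4 4 5

C = [1/16, 1/16, 1/16, 5/8, 7/8, 1]
j=0: u_0=47/360 ∈ [1/16, 5/8) → index 3
j=1: u_1=107/360 ∈ [1/16, 5/8) → index 3
j=2: u_2=167/360 ∈ [1/16, 5/8) → index 3
j=3: u_3=227/360 ∈ [5/8, 7/8) → index 4
j=4: u_4=287/360 ∈ [5/8, 7/8) → index 4
j=5: u_5=347/360 ∈ [7/8, 1) → index 5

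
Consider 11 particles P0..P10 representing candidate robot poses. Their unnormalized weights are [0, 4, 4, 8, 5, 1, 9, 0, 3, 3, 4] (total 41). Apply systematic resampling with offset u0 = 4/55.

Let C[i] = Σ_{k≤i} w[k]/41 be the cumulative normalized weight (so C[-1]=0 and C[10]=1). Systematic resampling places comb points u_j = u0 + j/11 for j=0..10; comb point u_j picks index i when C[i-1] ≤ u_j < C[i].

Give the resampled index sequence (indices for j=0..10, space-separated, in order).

1 2 3 3 4 5 6 6 8 9 10

C = [0, 4/41, 8/41, 16/41, 21/41, 22/41, 31/41, 31/41, 34/41, 37/41, 1]
j=0: u_0=4/55 ∈ [0, 4/41) → index 1
j=1: u_1=9/55 ∈ [4/41, 8/41) → index 2
j=2: u_2=14/55 ∈ [8/41, 16/41) → index 3
j=3: u_3=19/55 ∈ [8/41, 16/41) → index 3
j=4: u_4=24/55 ∈ [16/41, 21/41) → index 4
j=5: u_5=29/55 ∈ [21/41, 22/41) → index 5
j=6: u_6=34/55 ∈ [22/41, 31/41) → index 6
j=7: u_7=39/55 ∈ [22/41, 31/41) → index 6
j=8: u_8=4/5 ∈ [31/41, 34/41) → index 8
j=9: u_9=49/55 ∈ [34/41, 37/41) → index 9
j=10: u_10=54/55 ∈ [37/41, 1) → index 10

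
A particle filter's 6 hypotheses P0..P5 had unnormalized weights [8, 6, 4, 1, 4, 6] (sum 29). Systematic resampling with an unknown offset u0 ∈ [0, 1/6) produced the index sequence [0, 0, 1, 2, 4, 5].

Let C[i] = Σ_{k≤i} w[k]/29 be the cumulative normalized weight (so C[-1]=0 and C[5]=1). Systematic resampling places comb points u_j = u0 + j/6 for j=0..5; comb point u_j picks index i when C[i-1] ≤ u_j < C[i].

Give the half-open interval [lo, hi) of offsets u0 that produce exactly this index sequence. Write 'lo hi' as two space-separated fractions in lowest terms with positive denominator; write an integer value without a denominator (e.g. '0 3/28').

C = [8/29, 14/29, 18/29, 19/29, 23/29, 1]
j=0 picked index 0: u0 ∈ [0, 8/29)
j=1 picked index 0: u0 ∈ [-1/6, 19/174)
j=2 picked index 1: u0 ∈ [-5/87, 13/87)
j=3 picked index 2: u0 ∈ [-1/58, 7/58)
j=4 picked index 4: u0 ∈ [-1/87, 11/87)
j=5 picked index 5: u0 ∈ [-7/174, 1/6)
intersection: [0, 19/174)

0 19/174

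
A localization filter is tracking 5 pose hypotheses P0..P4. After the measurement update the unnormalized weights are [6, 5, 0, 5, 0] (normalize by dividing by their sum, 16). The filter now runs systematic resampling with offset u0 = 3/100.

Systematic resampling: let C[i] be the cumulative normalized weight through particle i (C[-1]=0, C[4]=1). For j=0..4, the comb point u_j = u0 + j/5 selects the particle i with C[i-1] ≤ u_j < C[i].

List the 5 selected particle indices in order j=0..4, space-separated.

0 0 1 1 3

C = [3/8, 11/16, 11/16, 1, 1]
j=0: u_0=3/100 ∈ [0, 3/8) → index 0
j=1: u_1=23/100 ∈ [0, 3/8) → index 0
j=2: u_2=43/100 ∈ [3/8, 11/16) → index 1
j=3: u_3=63/100 ∈ [3/8, 11/16) → index 1
j=4: u_4=83/100 ∈ [11/16, 1) → index 3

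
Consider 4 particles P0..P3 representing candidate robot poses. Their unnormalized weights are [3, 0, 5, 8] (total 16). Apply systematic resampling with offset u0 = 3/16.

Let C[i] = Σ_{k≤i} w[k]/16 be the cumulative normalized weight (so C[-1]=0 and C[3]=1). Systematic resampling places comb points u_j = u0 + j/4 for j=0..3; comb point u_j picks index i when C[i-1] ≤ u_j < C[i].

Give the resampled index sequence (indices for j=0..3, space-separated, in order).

2 2 3 3

C = [3/16, 3/16, 1/2, 1]
j=0: u_0=3/16 ∈ [3/16, 1/2) → index 2
j=1: u_1=7/16 ∈ [3/16, 1/2) → index 2
j=2: u_2=11/16 ∈ [1/2, 1) → index 3
j=3: u_3=15/16 ∈ [1/2, 1) → index 3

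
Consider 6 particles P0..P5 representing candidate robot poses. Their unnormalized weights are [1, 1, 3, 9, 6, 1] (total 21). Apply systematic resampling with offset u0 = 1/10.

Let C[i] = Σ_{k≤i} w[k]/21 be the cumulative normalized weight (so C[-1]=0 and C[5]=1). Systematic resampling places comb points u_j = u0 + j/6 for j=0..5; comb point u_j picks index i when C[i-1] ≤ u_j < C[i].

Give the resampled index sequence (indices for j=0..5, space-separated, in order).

C = [1/21, 2/21, 5/21, 2/3, 20/21, 1]
j=0: u_0=1/10 ∈ [2/21, 5/21) → index 2
j=1: u_1=4/15 ∈ [5/21, 2/3) → index 3
j=2: u_2=13/30 ∈ [5/21, 2/3) → index 3
j=3: u_3=3/5 ∈ [5/21, 2/3) → index 3
j=4: u_4=23/30 ∈ [2/3, 20/21) → index 4
j=5: u_5=14/15 ∈ [2/3, 20/21) → index 4

2 3 3 3 4 4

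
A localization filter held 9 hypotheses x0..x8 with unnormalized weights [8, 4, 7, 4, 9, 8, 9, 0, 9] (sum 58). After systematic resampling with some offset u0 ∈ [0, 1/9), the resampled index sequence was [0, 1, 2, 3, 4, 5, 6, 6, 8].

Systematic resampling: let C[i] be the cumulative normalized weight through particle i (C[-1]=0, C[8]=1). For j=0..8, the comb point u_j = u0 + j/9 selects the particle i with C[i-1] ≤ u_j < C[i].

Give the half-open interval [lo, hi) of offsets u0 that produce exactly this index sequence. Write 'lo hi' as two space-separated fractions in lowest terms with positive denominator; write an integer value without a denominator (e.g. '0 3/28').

C = [4/29, 6/29, 19/58, 23/58, 16/29, 20/29, 49/58, 49/58, 1]
j=0 picked index 0: u0 ∈ [0, 4/29)
j=1 picked index 1: u0 ∈ [7/261, 25/261)
j=2 picked index 2: u0 ∈ [-4/261, 55/522)
j=3 picked index 3: u0 ∈ [-1/174, 11/174)
j=4 picked index 4: u0 ∈ [-25/522, 28/261)
j=5 picked index 5: u0 ∈ [-1/261, 35/261)
j=6 picked index 6: u0 ∈ [2/87, 31/174)
j=7 picked index 6: u0 ∈ [-23/261, 35/522)
j=8 picked index 8: u0 ∈ [-23/522, 1/9)
intersection: [7/261, 11/174)

7/261 11/174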